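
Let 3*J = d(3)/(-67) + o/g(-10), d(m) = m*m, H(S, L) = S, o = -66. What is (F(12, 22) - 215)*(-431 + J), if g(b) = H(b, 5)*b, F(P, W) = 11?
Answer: 147363174/1675 ≈ 87978.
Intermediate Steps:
d(m) = m**2
g(b) = b**2 (g(b) = b*b = b**2)
J = -887/3350 (J = (3**2/(-67) - 66/((-10)**2))/3 = (9*(-1/67) - 66/100)/3 = (-9/67 - 66*1/100)/3 = (-9/67 - 33/50)/3 = (1/3)*(-2661/3350) = -887/3350 ≈ -0.26478)
(F(12, 22) - 215)*(-431 + J) = (11 - 215)*(-431 - 887/3350) = -204*(-1444737/3350) = 147363174/1675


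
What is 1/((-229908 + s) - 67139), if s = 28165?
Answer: -1/268882 ≈ -3.7191e-6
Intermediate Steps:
1/((-229908 + s) - 67139) = 1/((-229908 + 28165) - 67139) = 1/(-201743 - 67139) = 1/(-268882) = -1/268882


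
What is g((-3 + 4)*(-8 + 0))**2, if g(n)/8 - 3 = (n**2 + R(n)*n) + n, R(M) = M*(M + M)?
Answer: 59598400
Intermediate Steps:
R(M) = 2*M**2 (R(M) = M*(2*M) = 2*M**2)
g(n) = 24 + 8*n + 8*n**2 + 16*n**3 (g(n) = 24 + 8*((n**2 + (2*n**2)*n) + n) = 24 + 8*((n**2 + 2*n**3) + n) = 24 + 8*(n + n**2 + 2*n**3) = 24 + (8*n + 8*n**2 + 16*n**3) = 24 + 8*n + 8*n**2 + 16*n**3)
g((-3 + 4)*(-8 + 0))**2 = (24 + 8*((-3 + 4)*(-8 + 0)) + 8*((-3 + 4)*(-8 + 0))**2 + 16*((-3 + 4)*(-8 + 0))**3)**2 = (24 + 8*(1*(-8)) + 8*(1*(-8))**2 + 16*(1*(-8))**3)**2 = (24 + 8*(-8) + 8*(-8)**2 + 16*(-8)**3)**2 = (24 - 64 + 8*64 + 16*(-512))**2 = (24 - 64 + 512 - 8192)**2 = (-7720)**2 = 59598400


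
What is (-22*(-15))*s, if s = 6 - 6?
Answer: 0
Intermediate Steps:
s = 0
(-22*(-15))*s = -22*(-15)*0 = 330*0 = 0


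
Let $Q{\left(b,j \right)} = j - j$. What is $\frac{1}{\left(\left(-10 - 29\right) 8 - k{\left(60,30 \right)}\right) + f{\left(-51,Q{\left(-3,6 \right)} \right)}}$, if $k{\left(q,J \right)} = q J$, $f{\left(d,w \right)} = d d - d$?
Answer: $\frac{1}{540} \approx 0.0018519$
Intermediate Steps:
$Q{\left(b,j \right)} = 0$
$f{\left(d,w \right)} = d^{2} - d$
$k{\left(q,J \right)} = J q$
$\frac{1}{\left(\left(-10 - 29\right) 8 - k{\left(60,30 \right)}\right) + f{\left(-51,Q{\left(-3,6 \right)} \right)}} = \frac{1}{\left(\left(-10 - 29\right) 8 - 30 \cdot 60\right) - 51 \left(-1 - 51\right)} = \frac{1}{\left(\left(-39\right) 8 - 1800\right) - -2652} = \frac{1}{\left(-312 - 1800\right) + 2652} = \frac{1}{-2112 + 2652} = \frac{1}{540}$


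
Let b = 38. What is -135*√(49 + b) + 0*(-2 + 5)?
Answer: -135*√87 ≈ -1259.2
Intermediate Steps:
-135*√(49 + b) + 0*(-2 + 5) = -135*√(49 + 38) + 0*(-2 + 5) = -135*√87 + 0*3 = -135*√87 + 0 = -135*√87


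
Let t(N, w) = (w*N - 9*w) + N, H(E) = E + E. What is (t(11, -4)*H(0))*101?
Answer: 0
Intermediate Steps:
H(E) = 2*E
t(N, w) = N - 9*w + N*w (t(N, w) = (N*w - 9*w) + N = (-9*w + N*w) + N = N - 9*w + N*w)
(t(11, -4)*H(0))*101 = ((11 - 9*(-4) + 11*(-4))*(2*0))*101 = ((11 + 36 - 44)*0)*101 = (3*0)*101 = 0*101 = 0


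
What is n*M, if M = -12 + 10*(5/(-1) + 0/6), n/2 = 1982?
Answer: -245768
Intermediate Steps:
n = 3964 (n = 2*1982 = 3964)
M = -62 (M = -12 + 10*(5*(-1) + 0*(1/6)) = -12 + 10*(-5 + 0) = -12 + 10*(-5) = -12 - 50 = -62)
n*M = 3964*(-62) = -245768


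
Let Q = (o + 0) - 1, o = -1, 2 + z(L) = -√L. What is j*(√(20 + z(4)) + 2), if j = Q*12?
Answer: -144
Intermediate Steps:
z(L) = -2 - √L
Q = -2 (Q = (-1 + 0) - 1 = -1 - 1 = -2)
j = -24 (j = -2*12 = -24)
j*(√(20 + z(4)) + 2) = -24*(√(20 + (-2 - √4)) + 2) = -24*(√(20 + (-2 - 1*2)) + 2) = -24*(√(20 + (-2 - 2)) + 2) = -24*(√(20 - 4) + 2) = -24*(√16 + 2) = -24*(4 + 2) = -24*6 = -144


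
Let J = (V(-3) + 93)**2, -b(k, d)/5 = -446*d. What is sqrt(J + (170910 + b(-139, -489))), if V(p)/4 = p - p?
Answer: I*sqrt(910911) ≈ 954.42*I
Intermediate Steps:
b(k, d) = 2230*d (b(k, d) = -(-2230)*d = 2230*d)
V(p) = 0 (V(p) = 4*(p - p) = 4*0 = 0)
J = 8649 (J = (0 + 93)**2 = 93**2 = 8649)
sqrt(J + (170910 + b(-139, -489))) = sqrt(8649 + (170910 + 2230*(-489))) = sqrt(8649 + (170910 - 1090470)) = sqrt(8649 - 919560) = sqrt(-910911) = I*sqrt(910911)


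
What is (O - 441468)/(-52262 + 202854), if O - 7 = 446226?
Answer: 4765/150592 ≈ 0.031642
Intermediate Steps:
O = 446233 (O = 7 + 446226 = 446233)
(O - 441468)/(-52262 + 202854) = (446233 - 441468)/(-52262 + 202854) = 4765/150592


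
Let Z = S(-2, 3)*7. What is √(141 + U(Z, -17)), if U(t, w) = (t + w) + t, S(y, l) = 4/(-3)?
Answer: 2*√237/3 ≈ 10.263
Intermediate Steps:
S(y, l) = -4/3 (S(y, l) = 4*(-⅓) = -4/3)
Z = -28/3 (Z = -4/3*7 = -28/3 ≈ -9.3333)
U(t, w) = w + 2*t
√(141 + U(Z, -17)) = √(141 + (-17 + 2*(-28/3))) = √(141 + (-17 - 56/3)) = √(141 - 107/3) = √(316/3) = 2*√237/3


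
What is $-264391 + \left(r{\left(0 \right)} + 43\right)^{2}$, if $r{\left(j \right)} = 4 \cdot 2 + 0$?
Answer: $-261790$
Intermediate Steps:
$r{\left(j \right)} = 8$ ($r{\left(j \right)} = 8 + 0 = 8$)
$-264391 + \left(r{\left(0 \right)} + 43\right)^{2} = -264391 + \left(8 + 43\right)^{2} = -264391 + 51^{2} = -264391 + 2601 = -261790$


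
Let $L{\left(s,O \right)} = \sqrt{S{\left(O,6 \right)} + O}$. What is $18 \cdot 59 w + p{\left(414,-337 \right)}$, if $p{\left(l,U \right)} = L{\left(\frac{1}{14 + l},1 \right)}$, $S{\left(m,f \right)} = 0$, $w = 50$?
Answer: $53101$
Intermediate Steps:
$L{\left(s,O \right)} = \sqrt{O}$ ($L{\left(s,O \right)} = \sqrt{0 + O} = \sqrt{O}$)
$p{\left(l,U \right)} = 1$ ($p{\left(l,U \right)} = \sqrt{1} = 1$)
$18 \cdot 59 w + p{\left(414,-337 \right)} = 18 \cdot 59 \cdot 50 + 1 = 1062 \cdot 50 + 1 = 53100 + 1 = 53101$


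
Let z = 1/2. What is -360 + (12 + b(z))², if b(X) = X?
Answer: -815/4 ≈ -203.75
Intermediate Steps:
z = ½ (z = 1*(½) = ½ ≈ 0.50000)
-360 + (12 + b(z))² = -360 + (12 + ½)² = -360 + (25/2)² = -360 + 625/4 = -815/4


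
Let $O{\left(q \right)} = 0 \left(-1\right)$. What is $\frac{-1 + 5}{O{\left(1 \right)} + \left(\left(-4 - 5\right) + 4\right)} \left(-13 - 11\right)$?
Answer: $\frac{96}{5} \approx 19.2$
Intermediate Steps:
$O{\left(q \right)} = 0$
$\frac{-1 + 5}{O{\left(1 \right)} + \left(\left(-4 - 5\right) + 4\right)} \left(-13 - 11\right) = \frac{-1 + 5}{0 + \left(\left(-4 - 5\right) + 4\right)} \left(-13 - 11\right) = \frac{4}{0 + \left(-9 + 4\right)} \left(-24\right) = \frac{4}{0 - 5} \left(-24\right) = \frac{4}{-5} \left(-24\right) = 4 \left(- \frac{1}{5}\right) \left(-24\right) = \left(- \frac{4}{5}\right) \left(-24\right) = \frac{96}{5}$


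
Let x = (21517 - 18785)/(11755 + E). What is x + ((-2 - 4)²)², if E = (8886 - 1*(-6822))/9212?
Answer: 1253442451/966989 ≈ 1296.2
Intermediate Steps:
E = 561/329 (E = (8886 + 6822)*(1/9212) = 15708*(1/9212) = 561/329 ≈ 1.7052)
x = 224707/966989 (x = (21517 - 18785)/(11755 + 561/329) = 2732/(3867956/329) = 2732*(329/3867956) = 224707/966989 ≈ 0.23238)
x + ((-2 - 4)²)² = 224707/966989 + ((-2 - 4)²)² = 224707/966989 + ((-6)²)² = 224707/966989 + 36² = 224707/966989 + 1296 = 1253442451/966989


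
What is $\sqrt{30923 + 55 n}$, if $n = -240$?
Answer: $\sqrt{17723} \approx 133.13$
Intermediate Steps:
$\sqrt{30923 + 55 n} = \sqrt{30923 + 55 \left(-240\right)} = \sqrt{30923 - 13200} = \sqrt{17723}$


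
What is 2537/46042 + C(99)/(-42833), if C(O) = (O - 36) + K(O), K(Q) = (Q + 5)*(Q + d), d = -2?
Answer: -358705021/1972116986 ≈ -0.18189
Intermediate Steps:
K(Q) = (-2 + Q)*(5 + Q) (K(Q) = (Q + 5)*(Q - 2) = (5 + Q)*(-2 + Q) = (-2 + Q)*(5 + Q))
C(O) = -46 + O² + 4*O (C(O) = (O - 36) + (-10 + O² + 3*O) = (-36 + O) + (-10 + O² + 3*O) = -46 + O² + 4*O)
2537/46042 + C(99)/(-42833) = 2537/46042 + (-46 + 99² + 4*99)/(-42833) = 2537*(1/46042) + (-46 + 9801 + 396)*(-1/42833) = 2537/46042 + 10151*(-1/42833) = 2537/46042 - 10151/42833 = -358705021/1972116986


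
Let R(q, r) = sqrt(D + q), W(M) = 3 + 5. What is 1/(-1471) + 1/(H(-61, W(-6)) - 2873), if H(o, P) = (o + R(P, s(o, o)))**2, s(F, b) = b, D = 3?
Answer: 689432/844584947 + 122*sqrt(11)/574157 ≈ 0.0015210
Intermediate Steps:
W(M) = 8
R(q, r) = sqrt(3 + q)
H(o, P) = (o + sqrt(3 + P))**2
1/(-1471) + 1/(H(-61, W(-6)) - 2873) = 1/(-1471) + 1/((-61 + sqrt(3 + 8))**2 - 2873) = -1/1471 + 1/((-61 + sqrt(11))**2 - 2873) = -1/1471 + 1/(-2873 + (-61 + sqrt(11))**2)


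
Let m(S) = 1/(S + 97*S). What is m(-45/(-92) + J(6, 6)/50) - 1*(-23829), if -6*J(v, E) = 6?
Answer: 1259864209/52871 ≈ 23829.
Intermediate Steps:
J(v, E) = -1 (J(v, E) = -⅙*6 = -1)
m(S) = 1/(98*S)
m(-45/(-92) + J(6, 6)/50) - 1*(-23829) = 1/(98*(-45/(-92) - 1/50)) - 1*(-23829) = 1/(98*(-45*(-1/92) - 1*1/50)) + 23829 = 1/(98*(45/92 - 1/50)) + 23829 = 1/(98*(1079/2300)) + 23829 = (1/98)*(2300/1079) + 23829 = 1150/52871 + 23829 = 1259864209/52871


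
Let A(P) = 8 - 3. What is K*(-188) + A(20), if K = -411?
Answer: 77273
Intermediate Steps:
A(P) = 5
K*(-188) + A(20) = -411*(-188) + 5 = 77268 + 5 = 77273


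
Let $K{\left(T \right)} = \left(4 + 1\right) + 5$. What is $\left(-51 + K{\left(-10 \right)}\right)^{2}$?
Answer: $1681$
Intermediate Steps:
$K{\left(T \right)} = 10$ ($K{\left(T \right)} = 5 + 5 = 10$)
$\left(-51 + K{\left(-10 \right)}\right)^{2} = \left(-51 + 10\right)^{2} = \left(-41\right)^{2} = 1681$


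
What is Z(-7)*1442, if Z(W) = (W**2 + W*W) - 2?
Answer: 138432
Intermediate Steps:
Z(W) = -2 + 2*W**2 (Z(W) = (W**2 + W**2) - 2 = 2*W**2 - 2 = -2 + 2*W**2)
Z(-7)*1442 = (-2 + 2*(-7)**2)*1442 = (-2 + 2*49)*1442 = (-2 + 98)*1442 = 96*1442 = 138432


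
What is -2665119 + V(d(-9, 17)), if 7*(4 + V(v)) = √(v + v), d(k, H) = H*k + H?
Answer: -2665123 + 4*I*√17/7 ≈ -2.6651e+6 + 2.3561*I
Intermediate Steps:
d(k, H) = H + H*k
V(v) = -4 + √2*√v/7 (V(v) = -4 + √(v + v)/7 = -4 + √(2*v)/7 = -4 + (√2*√v)/7 = -4 + √2*√v/7)
-2665119 + V(d(-9, 17)) = -2665119 + (-4 + √2*√(17*(1 - 9))/7) = -2665119 + (-4 + √2*√(17*(-8))/7) = -2665119 + (-4 + √2*√(-136)/7) = -2665119 + (-4 + √2*(2*I*√34)/7) = -2665119 + (-4 + 4*I*√17/7) = -2665123 + 4*I*√17/7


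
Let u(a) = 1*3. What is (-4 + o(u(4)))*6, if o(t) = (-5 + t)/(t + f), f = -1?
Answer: -30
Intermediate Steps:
u(a) = 3
o(t) = (-5 + t)/(-1 + t) (o(t) = (-5 + t)/(t - 1) = (-5 + t)/(-1 + t))
(-4 + o(u(4)))*6 = (-4 + (-5 + 3)/(-1 + 3))*6 = (-4 - 2/2)*6 = (-4 + (½)*(-2))*6 = (-4 - 1)*6 = -5*6 = -30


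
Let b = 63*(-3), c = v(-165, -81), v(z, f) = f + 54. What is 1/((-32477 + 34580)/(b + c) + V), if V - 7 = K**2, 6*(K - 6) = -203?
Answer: 24/18527 ≈ 0.0012954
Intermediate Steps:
K = -167/6 (K = 6 + (1/6)*(-203) = 6 - 203/6 = -167/6 ≈ -27.833)
v(z, f) = 54 + f
c = -27 (c = 54 - 81 = -27)
b = -189
V = 28141/36 (V = 7 + (-167/6)**2 = 7 + 27889/36 = 28141/36 ≈ 781.69)
1/((-32477 + 34580)/(b + c) + V) = 1/((-32477 + 34580)/(-189 - 27) + 28141/36) = 1/(2103/(-216) + 28141/36) = 1/(2103*(-1/216) + 28141/36) = 1/(-701/72 + 28141/36) = 1/(18527/24) = 24/18527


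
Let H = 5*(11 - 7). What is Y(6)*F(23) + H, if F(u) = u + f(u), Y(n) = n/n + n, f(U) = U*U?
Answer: 3884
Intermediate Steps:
f(U) = U²
H = 20 (H = 5*4 = 20)
Y(n) = 1 + n
F(u) = u + u²
Y(6)*F(23) + H = (1 + 6)*(23*(1 + 23)) + 20 = 7*(23*24) + 20 = 7*552 + 20 = 3864 + 20 = 3884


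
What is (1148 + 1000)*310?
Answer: 665880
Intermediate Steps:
(1148 + 1000)*310 = 2148*310 = 665880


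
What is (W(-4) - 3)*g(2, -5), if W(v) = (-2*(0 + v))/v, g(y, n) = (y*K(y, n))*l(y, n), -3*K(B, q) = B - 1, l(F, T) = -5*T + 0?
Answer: 250/3 ≈ 83.333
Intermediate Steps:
l(F, T) = -5*T
K(B, q) = ⅓ - B/3 (K(B, q) = -(B - 1)/3 = -(-1 + B)/3 = ⅓ - B/3)
g(y, n) = -5*n*y*(⅓ - y/3) (g(y, n) = (y*(⅓ - y/3))*(-5*n) = -5*n*y*(⅓ - y/3))
W(v) = -2 (W(v) = (-2*v)/v = -2)
(W(-4) - 3)*g(2, -5) = (-2 - 3)*((5/3)*(-5)*2*(-1 + 2)) = -25*(-5)*2/3 = -5*(-50/3) = 250/3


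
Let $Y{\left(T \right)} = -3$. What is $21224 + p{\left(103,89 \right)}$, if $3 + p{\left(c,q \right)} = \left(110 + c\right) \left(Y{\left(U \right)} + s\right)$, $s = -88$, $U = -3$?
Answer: $1838$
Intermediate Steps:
$p{\left(c,q \right)} = -10013 - 91 c$ ($p{\left(c,q \right)} = -3 + \left(110 + c\right) \left(-3 - 88\right) = -3 + \left(110 + c\right) \left(-91\right) = -3 - \left(10010 + 91 c\right) = -10013 - 91 c$)
$21224 + p{\left(103,89 \right)} = 21224 - 19386 = 1838$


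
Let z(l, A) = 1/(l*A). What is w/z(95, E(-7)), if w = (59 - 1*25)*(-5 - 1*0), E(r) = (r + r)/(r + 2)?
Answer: -45220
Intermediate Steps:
E(r) = 2*r/(2 + r) (E(r) = (2*r)/(2 + r) = 2*r/(2 + r))
w = -170 (w = (59 - 25)*(-5 + 0) = 34*(-5) = -170)
z(l, A) = 1/(A*l)
w/z(95, E(-7)) = -170*(-1330/(2 - 7)) = -170/((1/95)/(2*(-7)/(-5))) = -170/((1/95)/(2*(-7)*(-1/5))) = -170/((1/95)/(14/5)) = -170/((5/14)*(1/95)) = -170/1/266 = -170*266 = -45220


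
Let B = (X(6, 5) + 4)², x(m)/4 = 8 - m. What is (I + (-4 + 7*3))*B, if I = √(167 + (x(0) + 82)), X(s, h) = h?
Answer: 1377 + 81*√281 ≈ 2734.8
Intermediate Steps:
x(m) = 32 - 4*m (x(m) = 4*(8 - m) = 32 - 4*m)
I = √281 (I = √(167 + ((32 - 4*0) + 82)) = √(167 + ((32 + 0) + 82)) = √(167 + (32 + 82)) = √(167 + 114) = √281 ≈ 16.763)
B = 81 (B = (5 + 4)² = 9² = 81)
(I + (-4 + 7*3))*B = (√281 + (-4 + 7*3))*81 = (√281 + (-4 + 21))*81 = (√281 + 17)*81 = (17 + √281)*81 = 1377 + 81*√281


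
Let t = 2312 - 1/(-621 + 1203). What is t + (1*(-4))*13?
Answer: 1315319/582 ≈ 2260.0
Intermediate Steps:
t = 1345583/582 (t = 2312 - 1/582 = 1345583/582 ≈ 2312.0)
t + (1*(-4))*13 = 1345583/582 + (1*(-4))*13 = 1345583/582 - 4*13 = 1345583/582 - 52 = 1315319/582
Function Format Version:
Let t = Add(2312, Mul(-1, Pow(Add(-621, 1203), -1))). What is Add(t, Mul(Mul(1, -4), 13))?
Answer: Rational(1315319, 582) ≈ 2260.0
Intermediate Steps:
t = Rational(1345583, 582) (t = Add(2312, Mul(-1, Pow(582, -1))) = Add(2312, Mul(-1, Rational(1, 582))) = Add(2312, Rational(-1, 582)) = Rational(1345583, 582) ≈ 2312.0)
Add(t, Mul(Mul(1, -4), 13)) = Add(Rational(1345583, 582), Mul(Mul(1, -4), 13)) = Add(Rational(1345583, 582), Mul(-4, 13)) = Add(Rational(1345583, 582), -52) = Rational(1315319, 582)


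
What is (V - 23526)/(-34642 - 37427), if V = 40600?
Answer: -17074/72069 ≈ -0.23691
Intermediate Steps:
(V - 23526)/(-34642 - 37427) = (40600 - 23526)/(-34642 - 37427) = 17074/(-72069) = 17074*(-1/72069) = -17074/72069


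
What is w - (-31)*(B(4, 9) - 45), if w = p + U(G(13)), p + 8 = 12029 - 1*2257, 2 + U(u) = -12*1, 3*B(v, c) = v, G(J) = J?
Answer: 25189/3 ≈ 8396.3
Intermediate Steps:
B(v, c) = v/3
U(u) = -14 (U(u) = -2 - 12*1 = -2 - 12 = -14)
p = 9764 (p = -8 + (12029 - 1*2257) = -8 + (12029 - 2257) = -8 + 9772 = 9764)
w = 9750 (w = 9764 - 14 = 9750)
w - (-31)*(B(4, 9) - 45) = 9750 - (-31)*((⅓)*4 - 45) = 9750 - (-31)*(4/3 - 45) = 9750 - (-31)*(-131)/3 = 9750 - 1*4061/3 = 9750 - 4061/3 = 25189/3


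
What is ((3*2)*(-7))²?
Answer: 1764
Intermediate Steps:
((3*2)*(-7))² = (6*(-7))² = (-42)² = 1764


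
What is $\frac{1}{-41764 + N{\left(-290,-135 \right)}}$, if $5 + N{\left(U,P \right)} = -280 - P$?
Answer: $- \frac{1}{41914} \approx -2.3858 \cdot 10^{-5}$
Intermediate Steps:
$N{\left(U,P \right)} = -285 - P$ ($N{\left(U,P \right)} = -5 - \left(280 + P\right) = -285 - P$)
$\frac{1}{-41764 + N{\left(-290,-135 \right)}} = \frac{1}{-41764 - 150} = \frac{1}{-41914} = - \frac{1}{41914}$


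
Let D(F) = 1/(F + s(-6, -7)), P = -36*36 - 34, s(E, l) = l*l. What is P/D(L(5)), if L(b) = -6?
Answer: -57190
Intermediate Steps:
s(E, l) = l²
P = -1330 (P = -1296 - 34 = -1330)
D(F) = 1/(49 + F) (D(F) = 1/(F + (-7)²) = 1/(F + 49) = 1/(49 + F))
P/D(L(5)) = -1330/(1/(49 - 6)) = -1330/(1/43) = -1330/1/43 = -1330*43 = -57190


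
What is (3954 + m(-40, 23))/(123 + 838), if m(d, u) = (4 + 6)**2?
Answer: 4054/961 ≈ 4.2185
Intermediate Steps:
m(d, u) = 100 (m(d, u) = 10**2 = 100)
(3954 + m(-40, 23))/(123 + 838) = (3954 + 100)/(123 + 838) = 4054/961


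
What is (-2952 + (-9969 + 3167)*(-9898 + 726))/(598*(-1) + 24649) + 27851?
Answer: 732229393/24051 ≈ 30445.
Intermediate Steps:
(-2952 + (-9969 + 3167)*(-9898 + 726))/(598*(-1) + 24649) + 27851 = (-2952 - 6802*(-9172))/(-598 + 24649) + 27851 = (-2952 + 62387944)/24051 + 27851 = 62384992*(1/24051) + 27851 = 62384992/24051 + 27851 = 732229393/24051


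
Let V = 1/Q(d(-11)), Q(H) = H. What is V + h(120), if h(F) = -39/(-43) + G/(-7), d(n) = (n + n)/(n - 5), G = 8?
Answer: 1627/3311 ≈ 0.49139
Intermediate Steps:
d(n) = 2*n/(-5 + n) (d(n) = (2*n)/(-5 + n) = 2*n/(-5 + n))
h(F) = -71/301 (h(F) = -39/(-43) + 8/(-7) = -39*(-1/43) + 8*(-1/7) = 39/43 - 8/7 = -71/301)
V = 8/11 (V = 1/(2*(-11)/(-5 - 11)) = 1/(2*(-11)/(-16)) = 1/(2*(-11)*(-1/16)) = 1/(11/8) = 8/11 ≈ 0.72727)
V + h(120) = 8/11 - 71/301 = 1627/3311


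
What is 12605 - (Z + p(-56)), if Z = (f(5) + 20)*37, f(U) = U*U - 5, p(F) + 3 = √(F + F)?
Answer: 11128 - 4*I*√7 ≈ 11128.0 - 10.583*I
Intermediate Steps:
p(F) = -3 + √2*√F (p(F) = -3 + √(F + F) = -3 + √(2*F) = -3 + √2*√F)
f(U) = -5 + U² (f(U) = U² - 5 = -5 + U²)
Z = 1480 (Z = ((-5 + 5²) + 20)*37 = ((-5 + 25) + 20)*37 = (20 + 20)*37 = 40*37 = 1480)
12605 - (Z + p(-56)) = 12605 - (1480 + (-3 + √2*√(-56))) = 12605 - (1480 + (-3 + √2*(2*I*√14))) = 12605 - (1480 + (-3 + 4*I*√7)) = 12605 - (1477 + 4*I*√7) = 12605 + (-1477 - 4*I*√7) = 11128 - 4*I*√7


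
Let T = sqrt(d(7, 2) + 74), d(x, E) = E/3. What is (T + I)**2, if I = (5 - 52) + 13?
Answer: 3692/3 - 272*sqrt(42)/3 ≈ 643.08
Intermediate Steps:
d(x, E) = E/3 (d(x, E) = E*(1/3) = E/3)
I = -34 (I = -47 + 13 = -34)
T = 4*sqrt(42)/3 (T = sqrt((1/3)*2 + 74) = sqrt(2/3 + 74) = sqrt(224/3) = 4*sqrt(42)/3 ≈ 8.6410)
(T + I)**2 = (4*sqrt(42)/3 - 34)**2 = (-34 + 4*sqrt(42)/3)**2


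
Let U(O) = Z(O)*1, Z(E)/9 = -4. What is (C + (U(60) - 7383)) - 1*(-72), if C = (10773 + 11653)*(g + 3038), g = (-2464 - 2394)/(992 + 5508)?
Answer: 110672380248/1625 ≈ 6.8106e+7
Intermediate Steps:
g = -2429/3250 (g = -4858/6500 = -4858*1/6500 = -2429/3250 ≈ -0.74739)
Z(E) = -36 (Z(E) = 9*(-4) = -36)
U(O) = -36 (U(O) = -36*1 = -36)
C = 110684319123/1625 (C = (10773 + 11653)*(-2429/3250 + 3038) = 22426*(9871071/3250) = 110684319123/1625 ≈ 6.8113e+7)
(C + (U(60) - 7383)) - 1*(-72) = (110684319123/1625 + (-36 - 7383)) - 1*(-72) = (110684319123/1625 - 7419) + 72 = 110672263248/1625 + 72 = 110672380248/1625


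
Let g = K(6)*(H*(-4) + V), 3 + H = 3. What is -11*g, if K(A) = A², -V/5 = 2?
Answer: 3960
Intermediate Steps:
V = -10 (V = -5*2 = -10)
H = 0 (H = -3 + 3 = 0)
g = -360 (g = 6²*(0*(-4) - 10) = 36*(0 - 10) = 36*(-10) = -360)
-11*g = -11*(-360) = 3960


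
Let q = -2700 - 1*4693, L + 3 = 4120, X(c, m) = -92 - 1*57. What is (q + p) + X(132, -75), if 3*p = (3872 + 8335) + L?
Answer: -6302/3 ≈ -2100.7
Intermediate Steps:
X(c, m) = -149 (X(c, m) = -92 - 57 = -149)
L = 4117 (L = -3 + 4120 = 4117)
q = -7393 (q = -2700 - 4693 = -7393)
p = 16324/3 (p = ((3872 + 8335) + 4117)/3 = (12207 + 4117)/3 = (1/3)*16324 = 16324/3 ≈ 5441.3)
(q + p) + X(132, -75) = (-7393 + 16324/3) - 149 = -5855/3 - 149 = -6302/3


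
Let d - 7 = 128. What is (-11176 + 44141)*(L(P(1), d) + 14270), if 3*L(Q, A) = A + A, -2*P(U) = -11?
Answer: 473377400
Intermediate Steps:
d = 135 (d = 7 + 128 = 135)
P(U) = 11/2 (P(U) = -1/2*(-11) = 11/2)
L(Q, A) = 2*A/3 (L(Q, A) = (A + A)/3 = (2*A)/3 = 2*A/3)
(-11176 + 44141)*(L(P(1), d) + 14270) = (-11176 + 44141)*((2/3)*135 + 14270) = 32965*(90 + 14270) = 32965*14360 = 473377400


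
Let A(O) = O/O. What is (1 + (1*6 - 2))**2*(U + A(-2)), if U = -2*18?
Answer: -875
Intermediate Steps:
A(O) = 1
U = -36
(1 + (1*6 - 2))**2*(U + A(-2)) = (1 + (1*6 - 2))**2*(-36 + 1) = (1 + (6 - 2))**2*(-35) = (1 + 4)**2*(-35) = 5**2*(-35) = 25*(-35) = -875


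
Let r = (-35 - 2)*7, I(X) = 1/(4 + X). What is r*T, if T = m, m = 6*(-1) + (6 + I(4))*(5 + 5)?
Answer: -57239/4 ≈ -14310.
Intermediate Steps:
r = -259 (r = -37*7 = -259)
m = 221/4 (m = 6*(-1) + (6 + 1/(4 + 4))*(5 + 5) = -6 + (6 + 1/8)*10 = -6 + (49/8)*10 = -6 + 245/4 = 221/4 ≈ 55.250)
T = 221/4 ≈ 55.250
r*T = -259*221/4 = -57239/4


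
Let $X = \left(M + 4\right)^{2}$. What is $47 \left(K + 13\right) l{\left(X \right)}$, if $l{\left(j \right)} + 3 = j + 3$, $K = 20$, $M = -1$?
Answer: $13959$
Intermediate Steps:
$X = 9$ ($X = \left(-1 + 4\right)^{2} = 3^{2} = 9$)
$l{\left(j \right)} = j$ ($l{\left(j \right)} = -3 + \left(j + 3\right) = -3 + \left(3 + j\right) = j$)
$47 \left(K + 13\right) l{\left(X \right)} = 47 \left(20 + 13\right) 9 = 47 \cdot 33 \cdot 9 = 1551 \cdot 9 = 13959$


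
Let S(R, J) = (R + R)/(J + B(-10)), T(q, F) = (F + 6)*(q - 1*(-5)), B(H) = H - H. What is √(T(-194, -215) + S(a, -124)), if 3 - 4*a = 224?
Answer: √607381078/124 ≈ 198.75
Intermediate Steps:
B(H) = 0
T(q, F) = (5 + q)*(6 + F) (T(q, F) = (6 + F)*(q + 5) = (6 + F)*(5 + q) = (5 + q)*(6 + F))
a = -221/4 (a = ¾ - ¼*224 = ¾ - 56 = -221/4 ≈ -55.250)
S(R, J) = 2*R/J (S(R, J) = (R + R)/(J + 0) = (2*R)/J = 2*R/J)
√(T(-194, -215) + S(a, -124)) = √((30 + 5*(-215) + 6*(-194) - 215*(-194)) + 2*(-221/4)/(-124)) = √((30 - 1075 - 1164 + 41710) + 2*(-221/4)*(-1/124)) = √(39501 + 221/248) = √(9796469/248) = √607381078/124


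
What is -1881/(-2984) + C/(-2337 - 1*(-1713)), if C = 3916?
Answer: -656975/116376 ≈ -5.6453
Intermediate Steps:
-1881/(-2984) + C/(-2337 - 1*(-1713)) = -1881/(-2984) + 3916/(-2337 - 1*(-1713)) = -1881*(-1/2984) + 3916/(-2337 + 1713) = 1881/2984 + 3916/(-624) = 1881/2984 + 3916*(-1/624) = 1881/2984 - 979/156 = -656975/116376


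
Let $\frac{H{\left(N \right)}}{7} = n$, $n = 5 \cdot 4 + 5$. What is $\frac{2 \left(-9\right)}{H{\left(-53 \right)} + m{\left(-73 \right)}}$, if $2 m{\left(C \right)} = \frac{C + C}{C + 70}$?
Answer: $- \frac{27}{299} \approx -0.090301$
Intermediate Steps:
$n = 25$ ($n = 20 + 5 = 25$)
$H{\left(N \right)} = 175$ ($H{\left(N \right)} = 7 \cdot 25 = 175$)
$m{\left(C \right)} = \frac{C}{70 + C}$ ($m{\left(C \right)} = \frac{\left(C + C\right) \frac{1}{C + 70}}{2} = \frac{2 C \frac{1}{70 + C}}{2} = \frac{C}{70 + C}$)
$\frac{2 \left(-9\right)}{H{\left(-53 \right)} + m{\left(-73 \right)}} = \frac{2 \left(-9\right)}{175 - \frac{73}{70 - 73}} = \frac{1}{175 - \frac{73}{-3}} \left(-18\right) = \frac{1}{175 - - \frac{73}{3}} \left(-18\right) = \frac{1}{175 + \frac{73}{3}} \left(-18\right) = \frac{1}{\frac{598}{3}} \left(-18\right) = \frac{3}{598} \left(-18\right) = - \frac{27}{299}$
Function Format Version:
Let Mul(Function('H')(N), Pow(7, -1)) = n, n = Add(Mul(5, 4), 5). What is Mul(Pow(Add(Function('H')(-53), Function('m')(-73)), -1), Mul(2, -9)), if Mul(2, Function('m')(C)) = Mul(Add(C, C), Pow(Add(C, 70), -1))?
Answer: Rational(-27, 299) ≈ -0.090301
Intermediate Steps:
n = 25 (n = Add(20, 5) = 25)
Function('H')(N) = 175 (Function('H')(N) = Mul(7, 25) = 175)
Function('m')(C) = Mul(C, Pow(Add(70, C), -1)) (Function('m')(C) = Mul(Rational(1, 2), Mul(Add(C, C), Pow(Add(C, 70), -1))) = Mul(Rational(1, 2), Mul(Mul(2, C), Pow(Add(70, C), -1))) = Mul(Rational(1, 2), Mul(2, C, Pow(Add(70, C), -1))) = Mul(C, Pow(Add(70, C), -1)))
Mul(Pow(Add(Function('H')(-53), Function('m')(-73)), -1), Mul(2, -9)) = Mul(Pow(Add(175, Mul(-73, Pow(Add(70, -73), -1))), -1), Mul(2, -9)) = Mul(Pow(Add(175, Mul(-73, Pow(-3, -1))), -1), -18) = Mul(Pow(Add(175, Mul(-73, Rational(-1, 3))), -1), -18) = Mul(Pow(Add(175, Rational(73, 3)), -1), -18) = Mul(Pow(Rational(598, 3), -1), -18) = Mul(Rational(3, 598), -18) = Rational(-27, 299)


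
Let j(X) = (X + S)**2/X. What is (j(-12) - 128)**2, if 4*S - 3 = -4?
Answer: 727758529/36864 ≈ 19742.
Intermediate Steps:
S = -1/4 (S = 3/4 + (1/4)*(-4) = 3/4 - 1 = -1/4 ≈ -0.25000)
j(X) = (-1/4 + X)**2/X (j(X) = (X - 1/4)**2/X = (-1/4 + X)**2/X)
(j(-12) - 128)**2 = ((1/16)*(-1 + 4*(-12))**2/(-12) - 128)**2 = ((1/16)*(-1/12)*(-1 - 48)**2 - 128)**2 = ((1/16)*(-1/12)*(-49)**2 - 128)**2 = ((1/16)*(-1/12)*2401 - 128)**2 = (-2401/192 - 128)**2 = (-26977/192)**2 = 727758529/36864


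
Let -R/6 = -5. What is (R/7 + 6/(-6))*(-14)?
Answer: -46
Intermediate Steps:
R = 30 (R = -6*(-5) = 30)
(R/7 + 6/(-6))*(-14) = (30/7 + 6/(-6))*(-14) = (30*(⅐) + 6*(-⅙))*(-14) = (30/7 - 1)*(-14) = (23/7)*(-14) = -46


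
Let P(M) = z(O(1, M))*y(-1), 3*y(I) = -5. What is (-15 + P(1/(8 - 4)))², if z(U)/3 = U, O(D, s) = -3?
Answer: 0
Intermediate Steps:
y(I) = -5/3 (y(I) = (⅓)*(-5) = -5/3)
z(U) = 3*U
P(M) = 15 (P(M) = (3*(-3))*(-5/3) = -9*(-5/3) = 15)
(-15 + P(1/(8 - 4)))² = (-15 + 15)² = 0² = 0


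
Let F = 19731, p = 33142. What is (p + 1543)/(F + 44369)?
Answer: 6937/12820 ≈ 0.54111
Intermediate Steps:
(p + 1543)/(F + 44369) = (33142 + 1543)/(19731 + 44369) = 34685/64100 = 34685*(1/64100) = 6937/12820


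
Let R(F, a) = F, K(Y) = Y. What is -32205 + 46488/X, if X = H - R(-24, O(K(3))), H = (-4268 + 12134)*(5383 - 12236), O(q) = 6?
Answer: -289338712943/8984279 ≈ -32205.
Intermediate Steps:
H = -53905698 (H = 7866*(-6853) = -53905698)
X = -53905674 (X = -53905698 - 1*(-24) = -53905698 + 24 = -53905674)
-32205 + 46488/X = -32205 + 46488/(-53905674) = -32205 + 46488*(-1/53905674) = -32205 - 7748/8984279 = -289338712943/8984279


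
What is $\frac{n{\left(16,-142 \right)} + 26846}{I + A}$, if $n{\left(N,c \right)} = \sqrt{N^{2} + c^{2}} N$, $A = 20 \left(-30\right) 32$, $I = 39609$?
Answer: $\frac{26846}{20409} + \frac{32 \sqrt{5105}}{20409} \approx 1.4274$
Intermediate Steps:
$A = -19200$ ($A = \left(-600\right) 32 = -19200$)
$n{\left(N,c \right)} = N \sqrt{N^{2} + c^{2}}$
$\frac{n{\left(16,-142 \right)} + 26846}{I + A} = \frac{16 \sqrt{16^{2} + \left(-142\right)^{2}} + 26846}{39609 - 19200} = \frac{16 \sqrt{256 + 20164} + 26846}{20409} = \left(16 \sqrt{20420} + 26846\right) \frac{1}{20409} = \left(16 \cdot 2 \sqrt{5105} + 26846\right) \frac{1}{20409} = \left(32 \sqrt{5105} + 26846\right) \frac{1}{20409} = \left(26846 + 32 \sqrt{5105}\right) \frac{1}{20409} = \frac{26846}{20409} + \frac{32 \sqrt{5105}}{20409}$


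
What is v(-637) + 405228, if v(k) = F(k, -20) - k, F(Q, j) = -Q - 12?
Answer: 406490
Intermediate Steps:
F(Q, j) = -12 - Q
v(k) = -12 - 2*k (v(k) = (-12 - k) - k = -12 - 2*k)
v(-637) + 405228 = (-12 - 2*(-637)) + 405228 = (-12 + 1274) + 405228 = 1262 + 405228 = 406490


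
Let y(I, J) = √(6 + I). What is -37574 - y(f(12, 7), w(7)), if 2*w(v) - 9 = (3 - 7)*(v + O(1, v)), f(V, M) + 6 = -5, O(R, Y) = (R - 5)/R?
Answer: -37574 - I*√5 ≈ -37574.0 - 2.2361*I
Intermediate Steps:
O(R, Y) = (-5 + R)/R
f(V, M) = -11 (f(V, M) = -6 - 5 = -11)
w(v) = 25/2 - 2*v (w(v) = 9/2 + ((3 - 7)*(v + (-5 + 1)/1))/2 = 9/2 + (-4*(v + 1*(-4)))/2 = 9/2 + (-4*(v - 4))/2 = 9/2 + (-4*(-4 + v))/2 = 9/2 + (16 - 4*v)/2 = 9/2 + (8 - 2*v) = 25/2 - 2*v)
-37574 - y(f(12, 7), w(7)) = -37574 - √(6 - 11) = -37574 - √(-5) = -37574 - I*√5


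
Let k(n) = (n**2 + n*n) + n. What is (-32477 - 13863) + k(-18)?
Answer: -45710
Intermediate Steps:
k(n) = n + 2*n**2 (k(n) = (n**2 + n**2) + n = 2*n**2 + n = n + 2*n**2)
(-32477 - 13863) + k(-18) = (-32477 - 13863) - 18*(1 + 2*(-18)) = -46340 - 18*(1 - 36) = -46340 - 18*(-35) = -46340 + 630 = -45710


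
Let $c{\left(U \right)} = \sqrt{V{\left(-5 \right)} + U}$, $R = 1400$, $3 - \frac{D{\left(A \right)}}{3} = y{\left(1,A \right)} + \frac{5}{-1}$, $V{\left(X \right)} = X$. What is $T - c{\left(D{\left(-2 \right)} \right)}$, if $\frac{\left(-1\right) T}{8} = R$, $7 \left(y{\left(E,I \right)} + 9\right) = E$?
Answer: $-11200 - \frac{\sqrt{2233}}{7} \approx -11207.0$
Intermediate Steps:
$y{\left(E,I \right)} = -9 + \frac{E}{7}$
$D{\left(A \right)} = \frac{354}{7}$ ($D{\left(A \right)} = 9 - 3 \left(\left(-9 + \frac{1}{7} \cdot 1\right) + \frac{5}{-1}\right) = 9 - 3 \left(\left(-9 + \frac{1}{7}\right) + 5 \left(-1\right)\right) = 9 - 3 \left(- \frac{62}{7} - 5\right) = 9 - - \frac{291}{7} = 9 + \frac{291}{7} = \frac{354}{7}$)
$c{\left(U \right)} = \sqrt{-5 + U}$
$T = -11200$ ($T = \left(-8\right) 1400 = -11200$)
$T - c{\left(D{\left(-2 \right)} \right)} = -11200 - \sqrt{-5 + \frac{354}{7}} = -11200 - \sqrt{\frac{319}{7}} = -11200 - \frac{\sqrt{2233}}{7}$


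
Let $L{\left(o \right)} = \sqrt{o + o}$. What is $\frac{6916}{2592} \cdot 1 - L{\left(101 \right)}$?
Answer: $\frac{1729}{648} - \sqrt{202} \approx -11.544$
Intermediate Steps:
$L{\left(o \right)} = \sqrt{2} \sqrt{o}$ ($L{\left(o \right)} = \sqrt{2 o} = \sqrt{2} \sqrt{o}$)
$\frac{6916}{2592} \cdot 1 - L{\left(101 \right)} = \frac{6916}{2592} \cdot 1 - \sqrt{2} \sqrt{101} = 6916 \cdot \frac{1}{2592} \cdot 1 - \sqrt{202} = \frac{1729}{648} \cdot 1 - \sqrt{202} = \frac{1729}{648} - \sqrt{202}$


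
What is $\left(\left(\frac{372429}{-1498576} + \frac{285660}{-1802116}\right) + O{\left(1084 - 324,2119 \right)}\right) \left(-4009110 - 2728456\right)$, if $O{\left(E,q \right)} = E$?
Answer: $- \frac{1727648926172732133197}{337575973352} \approx -5.1178 \cdot 10^{9}$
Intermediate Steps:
$\left(\left(\frac{372429}{-1498576} + \frac{285660}{-1802116}\right) + O{\left(1084 - 324,2119 \right)}\right) \left(-4009110 - 2728456\right) = \left(\left(\frac{372429}{-1498576} + \frac{285660}{-1802116}\right) + \left(1084 - 324\right)\right) \left(-4009110 - 2728456\right) = \left(\left(372429 \left(- \frac{1}{1498576}\right) + 285660 \left(- \frac{1}{1802116}\right)\right) + \left(1084 - 324\right)\right) \left(-6737566\right) = \left(\left(- \frac{372429}{1498576} - \frac{71415}{450529}\right) + 760\right) \left(-6737566\right) = \left(- \frac{274810869981}{675151946704} + 760\right) \left(-6737566\right) = \frac{512840668625059}{675151946704} \left(-6737566\right) = - \frac{1727648926172732133197}{337575973352}$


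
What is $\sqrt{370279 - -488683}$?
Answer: $\sqrt{858962} \approx 926.8$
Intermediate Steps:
$\sqrt{370279 - -488683} = \sqrt{370279 + 488683} = \sqrt{858962}$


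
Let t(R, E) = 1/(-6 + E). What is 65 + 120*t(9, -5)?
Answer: 595/11 ≈ 54.091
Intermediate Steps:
65 + 120*t(9, -5) = 65 + 120/(-6 - 5) = 65 + 120/(-11) = 65 + 120*(-1/11) = 65 - 120/11 = 595/11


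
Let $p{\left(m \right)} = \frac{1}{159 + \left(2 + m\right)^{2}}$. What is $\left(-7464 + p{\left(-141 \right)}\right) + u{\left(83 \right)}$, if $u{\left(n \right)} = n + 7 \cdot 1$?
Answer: $- \frac{143645519}{19480} \approx -7374.0$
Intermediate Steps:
$u{\left(n \right)} = 7 + n$ ($u{\left(n \right)} = n + 7 = 7 + n$)
$\left(-7464 + p{\left(-141 \right)}\right) + u{\left(83 \right)} = \left(-7464 + \frac{1}{159 + \left(2 - 141\right)^{2}}\right) + \left(7 + 83\right) = \left(-7464 + \frac{1}{159 + \left(-139\right)^{2}}\right) + 90 = \left(-7464 + \frac{1}{159 + 19321}\right) + 90 = \left(-7464 + \frac{1}{19480}\right) + 90 = - \frac{145398719}{19480} + 90 = - \frac{143645519}{19480}$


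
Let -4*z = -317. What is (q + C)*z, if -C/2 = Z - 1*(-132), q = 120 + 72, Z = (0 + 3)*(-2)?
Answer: -4755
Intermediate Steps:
Z = -6 (Z = 3*(-2) = -6)
q = 192
z = 317/4 (z = -¼*(-317) = 317/4 ≈ 79.250)
C = -252 (C = -2*(-6 - 1*(-132)) = -2*(-6 + 132) = -2*126 = -252)
(q + C)*z = (192 - 252)*(317/4) = -60*317/4 = -4755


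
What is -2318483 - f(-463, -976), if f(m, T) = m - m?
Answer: -2318483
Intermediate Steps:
f(m, T) = 0
-2318483 - f(-463, -976) = -2318483 - 1*0 = -2318483 + 0 = -2318483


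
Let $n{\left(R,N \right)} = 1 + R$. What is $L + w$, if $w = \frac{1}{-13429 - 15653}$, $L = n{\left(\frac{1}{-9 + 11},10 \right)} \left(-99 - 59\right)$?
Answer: $- \frac{6892435}{29082} \approx -237.0$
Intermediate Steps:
$L = -237$ ($L = \left(1 + \frac{1}{-9 + 11}\right) \left(-99 - 59\right) = \left(1 + \frac{1}{2}\right) \left(-158\right) = \frac{3}{2} \left(-158\right) = -237$)
$w = - \frac{1}{29082}$ ($w = \frac{1}{-29082} = - \frac{1}{29082} \approx -3.4386 \cdot 10^{-5}$)
$L + w = -237 - \frac{1}{29082} = - \frac{6892435}{29082}$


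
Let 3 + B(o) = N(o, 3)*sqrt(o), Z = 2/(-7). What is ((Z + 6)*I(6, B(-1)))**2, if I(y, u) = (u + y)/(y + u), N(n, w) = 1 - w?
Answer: 1600/49 ≈ 32.653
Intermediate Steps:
Z = -2/7 (Z = 2*(-1/7) = -2/7 ≈ -0.28571)
B(o) = -3 - 2*sqrt(o) (B(o) = -3 + (1 - 1*3)*sqrt(o) = -3 + (1 - 3)*sqrt(o) = -3 - 2*sqrt(o))
I(y, u) = 1 (I(y, u) = (u + y)/(u + y) = 1)
((Z + 6)*I(6, B(-1)))**2 = ((-2/7 + 6)*1)**2 = ((40/7)*1)**2 = (40/7)**2 = 1600/49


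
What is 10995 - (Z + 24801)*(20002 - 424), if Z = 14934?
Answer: -777920835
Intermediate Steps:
10995 - (Z + 24801)*(20002 - 424) = 10995 - (14934 + 24801)*(20002 - 424) = 10995 - 39735*19578 = 10995 - 1*777931830 = 10995 - 777931830 = -777920835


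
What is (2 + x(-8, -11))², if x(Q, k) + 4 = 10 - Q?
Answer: 256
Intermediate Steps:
x(Q, k) = 6 - Q (x(Q, k) = -4 + (10 - Q) = 6 - Q)
(2 + x(-8, -11))² = (2 + (6 - 1*(-8)))² = (2 + (6 + 8))² = (2 + 14)² = 16² = 256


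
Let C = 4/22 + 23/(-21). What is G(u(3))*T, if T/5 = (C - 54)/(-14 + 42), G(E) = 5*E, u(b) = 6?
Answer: -317125/1078 ≈ -294.18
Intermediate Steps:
C = -211/231 (C = 4*(1/22) + 23*(-1/21) = 2/11 - 23/21 = -211/231 ≈ -0.91342)
T = -63425/6468 (T = 5*((-211/231 - 54)/(-14 + 42)) = 5*(-12685/231/28) = 5*(-12685/231*1/28) = 5*(-12685/6468) = -63425/6468 ≈ -9.8060)
G(u(3))*T = (5*6)*(-63425/6468) = 30*(-63425/6468) = -317125/1078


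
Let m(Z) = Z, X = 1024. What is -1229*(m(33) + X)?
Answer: -1299053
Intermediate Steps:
-1229*(m(33) + X) = -1229*(33 + 1024) = -1229*1057 = -1299053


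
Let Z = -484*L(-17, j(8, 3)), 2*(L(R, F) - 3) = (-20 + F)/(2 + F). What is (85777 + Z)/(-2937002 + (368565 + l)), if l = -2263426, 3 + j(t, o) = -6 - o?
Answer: -139251/8053105 ≈ -0.017292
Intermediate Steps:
j(t, o) = -9 - o (j(t, o) = -3 + (-6 - o) = -9 - o)
L(R, F) = 3 + (-20 + F)/(2*(2 + F)) (L(R, F) = 3 + ((-20 + F)/(2 + F))/2 = 3 + (-20 + F)/(2*(2 + F)))
Z = -11132/5 (Z = -242*(-8 + 7*(-9 - 1*3))/(2 + (-9 - 1*3)) = -242*(-8 + 7*(-9 - 3))/(2 + (-9 - 3)) = -242*(-8 + 7*(-12))/(2 - 12) = -242*(-8 - 84)/(-10) = -242*(-1)*(-92)/10 = -484*23/5 = -11132/5 ≈ -2226.4)
(85777 + Z)/(-2937002 + (368565 + l)) = (85777 - 11132/5)/(-2937002 + (368565 - 2263426)) = 417753/(5*(-2937002 - 1894861)) = (417753/5)/(-4831863) = (417753/5)*(-1/4831863) = -139251/8053105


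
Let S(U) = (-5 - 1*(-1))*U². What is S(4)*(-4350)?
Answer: 278400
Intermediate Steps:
S(U) = -4*U² (S(U) = (-5 + 1)*U² = -4*U²)
S(4)*(-4350) = -4*4²*(-4350) = -4*16*(-4350) = -64*(-4350) = 278400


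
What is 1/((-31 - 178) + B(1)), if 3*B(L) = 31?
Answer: -3/596 ≈ -0.0050336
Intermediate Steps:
B(L) = 31/3 (B(L) = (1/3)*31 = 31/3)
1/((-31 - 178) + B(1)) = 1/((-31 - 178) + 31/3) = 1/(-209 + 31/3) = 1/(-596/3) = -3/596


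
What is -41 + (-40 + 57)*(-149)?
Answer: -2574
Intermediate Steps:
-41 + (-40 + 57)*(-149) = -41 + 17*(-149) = -41 - 2533 = -2574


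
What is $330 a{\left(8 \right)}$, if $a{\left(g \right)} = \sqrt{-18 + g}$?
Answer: $330 i \sqrt{10} \approx 1043.6 i$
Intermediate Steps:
$330 a{\left(8 \right)} = 330 \sqrt{-18 + 8} = 330 \sqrt{-10} = 330 i \sqrt{10}$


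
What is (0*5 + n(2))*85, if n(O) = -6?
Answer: -510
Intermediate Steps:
(0*5 + n(2))*85 = (0*5 - 6)*85 = (0 - 6)*85 = -6*85 = -510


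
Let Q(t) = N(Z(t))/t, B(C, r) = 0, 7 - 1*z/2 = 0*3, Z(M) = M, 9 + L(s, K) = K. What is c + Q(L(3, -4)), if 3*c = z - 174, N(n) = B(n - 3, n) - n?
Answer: -163/3 ≈ -54.333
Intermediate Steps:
L(s, K) = -9 + K
z = 14 (z = 14 - 0*3 = 14 - 2*0 = 14 + 0 = 14)
N(n) = -n (N(n) = 0 - n = -n)
Q(t) = -1 (Q(t) = (-t)/t = -1)
c = -160/3 (c = (14 - 174)/3 = (⅓)*(-160) = -160/3 ≈ -53.333)
c + Q(L(3, -4)) = -160/3 - 1 = -163/3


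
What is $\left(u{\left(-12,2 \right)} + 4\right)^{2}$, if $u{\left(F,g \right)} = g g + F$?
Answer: $16$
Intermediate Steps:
$u{\left(F,g \right)} = F + g^{2}$ ($u{\left(F,g \right)} = g^{2} + F = F + g^{2}$)
$\left(u{\left(-12,2 \right)} + 4\right)^{2} = \left(\left(-12 + 2^{2}\right) + 4\right)^{2} = \left(\left(-12 + 4\right) + 4\right)^{2} = \left(-8 + 4\right)^{2} = \left(-4\right)^{2} = 16$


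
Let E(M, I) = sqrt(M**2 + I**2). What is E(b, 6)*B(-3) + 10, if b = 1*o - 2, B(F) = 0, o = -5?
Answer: 10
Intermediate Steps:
b = -7 (b = 1*(-5) - 2 = -5 - 2 = -7)
E(M, I) = sqrt(I**2 + M**2)
E(b, 6)*B(-3) + 10 = sqrt(6**2 + (-7)**2)*0 + 10 = sqrt(36 + 49)*0 + 10 = sqrt(85)*0 + 10 = 0 + 10 = 10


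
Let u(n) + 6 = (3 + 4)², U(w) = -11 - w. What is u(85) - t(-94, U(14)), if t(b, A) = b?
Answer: 137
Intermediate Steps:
u(n) = 43 (u(n) = -6 + (3 + 4)² = -6 + 7² = -6 + 49 = 43)
u(85) - t(-94, U(14)) = 43 - 1*(-94) = 43 + 94 = 137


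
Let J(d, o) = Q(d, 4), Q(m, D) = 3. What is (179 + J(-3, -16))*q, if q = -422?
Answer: -76804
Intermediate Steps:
J(d, o) = 3
(179 + J(-3, -16))*q = (179 + 3)*(-422) = 182*(-422) = -76804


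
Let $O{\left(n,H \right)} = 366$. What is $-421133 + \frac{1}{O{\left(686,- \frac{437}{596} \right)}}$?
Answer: $- \frac{154134677}{366} \approx -4.2113 \cdot 10^{5}$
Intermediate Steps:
$-421133 + \frac{1}{O{\left(686,- \frac{437}{596} \right)}} = -421133 + \frac{1}{366} = - \frac{154134677}{366}$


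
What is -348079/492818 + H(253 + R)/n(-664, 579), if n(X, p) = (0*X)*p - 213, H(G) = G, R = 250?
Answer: -322028281/104970234 ≈ -3.0678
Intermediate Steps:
n(X, p) = -213 (n(X, p) = 0*p - 213 = 0 - 213 = -213)
-348079/492818 + H(253 + R)/n(-664, 579) = -348079/492818 + (253 + 250)/(-213) = -348079*1/492818 + 503*(-1/213) = -348079/492818 - 503/213 = -322028281/104970234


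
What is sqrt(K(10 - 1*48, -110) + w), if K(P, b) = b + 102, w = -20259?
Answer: I*sqrt(20267) ≈ 142.36*I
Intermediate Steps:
K(P, b) = 102 + b
sqrt(K(10 - 1*48, -110) + w) = sqrt((102 - 110) - 20259) = sqrt(-8 - 20259) = sqrt(-20267) = I*sqrt(20267)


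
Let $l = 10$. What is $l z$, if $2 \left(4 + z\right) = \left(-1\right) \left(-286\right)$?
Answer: $1390$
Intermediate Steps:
$z = 139$ ($z = -4 + \frac{\left(-1\right) \left(-286\right)}{2} = -4 + \frac{1}{2} \cdot 286 = -4 + 143 = 139$)
$l z = 10 \cdot 139 = 1390$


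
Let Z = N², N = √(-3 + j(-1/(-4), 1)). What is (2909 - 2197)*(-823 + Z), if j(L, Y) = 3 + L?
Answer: -585798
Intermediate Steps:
N = ½ (N = √(-3 + (3 - 1/(-4))) = √(-3 + (3 - 1*(-¼))) = √(-3 + (3 + ¼)) = √(-3 + 13/4) = √(¼) = ½ ≈ 0.50000)
Z = ¼ (Z = (½)² = ¼ ≈ 0.25000)
(2909 - 2197)*(-823 + Z) = (2909 - 2197)*(-823 + ¼) = 712*(-3291/4) = -585798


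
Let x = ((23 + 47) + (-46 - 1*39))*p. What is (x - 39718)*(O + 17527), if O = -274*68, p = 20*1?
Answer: 44219890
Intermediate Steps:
p = 20
O = -18632
x = -300 (x = ((23 + 47) + (-46 - 1*39))*20 = (70 + (-46 - 39))*20 = (70 - 85)*20 = -15*20 = -300)
(x - 39718)*(O + 17527) = (-300 - 39718)*(-18632 + 17527) = -40018*(-1105) = 44219890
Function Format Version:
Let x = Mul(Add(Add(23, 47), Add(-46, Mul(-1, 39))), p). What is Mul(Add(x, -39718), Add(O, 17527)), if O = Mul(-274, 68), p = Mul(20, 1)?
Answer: 44219890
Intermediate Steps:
p = 20
O = -18632
x = -300 (x = Mul(Add(Add(23, 47), Add(-46, Mul(-1, 39))), 20) = Mul(Add(70, Add(-46, -39)), 20) = Mul(Add(70, -85), 20) = Mul(-15, 20) = -300)
Mul(Add(x, -39718), Add(O, 17527)) = Mul(Add(-300, -39718), Add(-18632, 17527)) = Mul(-40018, -1105) = 44219890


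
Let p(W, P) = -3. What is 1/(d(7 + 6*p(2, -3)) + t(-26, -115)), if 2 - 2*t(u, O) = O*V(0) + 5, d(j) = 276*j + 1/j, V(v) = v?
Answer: -22/66827 ≈ -0.00032921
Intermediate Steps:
d(j) = 1/j + 276*j
t(u, O) = -3/2 (t(u, O) = 1 - (O*0 + 5)/2 = 1 - (0 + 5)/2 = 1 - ½*5 = 1 - 5/2 = -3/2)
1/(d(7 + 6*p(2, -3)) + t(-26, -115)) = 1/((1/(7 + 6*(-3)) + 276*(7 + 6*(-3))) - 3/2) = 1/((1/(7 - 18) + 276*(7 - 18)) - 3/2) = 1/((1/(-11) + 276*(-11)) - 3/2) = 1/((-1/11 - 3036) - 3/2) = 1/(-33397/11 - 3/2) = 1/(-66827/22) = -22/66827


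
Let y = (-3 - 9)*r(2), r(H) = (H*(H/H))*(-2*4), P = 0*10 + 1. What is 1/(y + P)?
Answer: 1/193 ≈ 0.0051813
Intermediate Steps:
P = 1 (P = 0 + 1 = 1)
r(H) = -8*H (r(H) = (H*1)*(-8) = H*(-8) = -8*H)
y = 192 (y = (-3 - 9)*(-8*2) = -12*(-16) = 192)
1/(y + P) = 1/(192 + 1) = 1/193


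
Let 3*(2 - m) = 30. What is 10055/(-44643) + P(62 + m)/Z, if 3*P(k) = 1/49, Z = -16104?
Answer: -7934375161/35227612728 ≈ -0.22523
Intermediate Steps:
m = -8 (m = 2 - ⅓*30 = 2 - 10 = -8)
P(k) = 1/147 (P(k) = (⅓)/49 = (⅓)*(1/49) = 1/147)
10055/(-44643) + P(62 + m)/Z = 10055/(-44643) + (1/147)/(-16104) = 10055*(-1/44643) + (1/147)*(-1/16104) = -10055/44643 - 1/2367288 = -7934375161/35227612728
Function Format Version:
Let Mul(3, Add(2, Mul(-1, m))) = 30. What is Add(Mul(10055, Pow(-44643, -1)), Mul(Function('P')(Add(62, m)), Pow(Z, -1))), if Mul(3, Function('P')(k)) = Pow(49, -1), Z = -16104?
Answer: Rational(-7934375161, 35227612728) ≈ -0.22523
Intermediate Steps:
m = -8 (m = Add(2, Mul(Rational(-1, 3), 30)) = Add(2, -10) = -8)
Function('P')(k) = Rational(1, 147) (Function('P')(k) = Mul(Rational(1, 3), Pow(49, -1)) = Mul(Rational(1, 3), Rational(1, 49)) = Rational(1, 147))
Add(Mul(10055, Pow(-44643, -1)), Mul(Function('P')(Add(62, m)), Pow(Z, -1))) = Add(Mul(10055, Pow(-44643, -1)), Mul(Rational(1, 147), Pow(-16104, -1))) = Add(Mul(10055, Rational(-1, 44643)), Mul(Rational(1, 147), Rational(-1, 16104))) = Add(Rational(-10055, 44643), Rational(-1, 2367288)) = Rational(-7934375161, 35227612728)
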